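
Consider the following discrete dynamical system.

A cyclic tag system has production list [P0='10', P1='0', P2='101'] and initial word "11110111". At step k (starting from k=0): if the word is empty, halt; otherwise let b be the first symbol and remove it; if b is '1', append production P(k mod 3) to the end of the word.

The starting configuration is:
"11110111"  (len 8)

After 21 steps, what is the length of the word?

t=0: "11110111"  (len 8)
t=1: "111011110"  (len 9)
t=2: "110111100"  (len 9)
t=3: "10111100101"  (len 11)
t=4: "011110010110"  (len 12)
t=5: "11110010110"  (len 11)
t=6: "1110010110101"  (len 13)
t=7: "11001011010110"  (len 14)
t=8: "10010110101100"  (len 14)
t=9: "0010110101100101"  (len 16)
t=10: "010110101100101"  (len 15)
t=11: "10110101100101"  (len 14)
t=12: "0110101100101101"  (len 16)
t=13: "110101100101101"  (len 15)
t=14: "101011001011010"  (len 15)
t=15: "01011001011010101"  (len 17)
t=16: "1011001011010101"  (len 16)
t=17: "0110010110101010"  (len 16)
t=18: "110010110101010"  (len 15)
t=19: "1001011010101010"  (len 16)
t=20: "0010110101010100"  (len 16)
t=21: "010110101010100"  (len 15)

15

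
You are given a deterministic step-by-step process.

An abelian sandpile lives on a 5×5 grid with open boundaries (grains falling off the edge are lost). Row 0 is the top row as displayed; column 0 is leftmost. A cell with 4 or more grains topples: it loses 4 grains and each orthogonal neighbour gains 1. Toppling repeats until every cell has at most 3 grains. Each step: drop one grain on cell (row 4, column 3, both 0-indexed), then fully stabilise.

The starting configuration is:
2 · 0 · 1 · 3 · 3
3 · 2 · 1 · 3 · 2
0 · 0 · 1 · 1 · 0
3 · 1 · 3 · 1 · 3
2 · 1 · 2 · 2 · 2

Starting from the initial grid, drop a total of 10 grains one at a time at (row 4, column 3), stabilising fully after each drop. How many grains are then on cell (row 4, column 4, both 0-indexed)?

2

step 0: 2 · 0 · 1 · 3 · 3
3 · 2 · 1 · 3 · 2
0 · 0 · 1 · 1 · 0
3 · 1 · 3 · 1 · 3
2 · 1 · 2 · 2 · 2
step 1: 2 · 0 · 1 · 3 · 3
3 · 2 · 1 · 3 · 2
0 · 0 · 1 · 1 · 0
3 · 1 · 3 · 1 · 3
2 · 1 · 2 · 3 · 2
step 2: 2 · 0 · 1 · 3 · 3
3 · 2 · 1 · 3 · 2
0 · 0 · 1 · 1 · 0
3 · 1 · 3 · 2 · 3
2 · 1 · 3 · 0 · 3
step 3: 2 · 0 · 1 · 3 · 3
3 · 2 · 1 · 3 · 2
0 · 0 · 1 · 1 · 0
3 · 1 · 3 · 2 · 3
2 · 1 · 3 · 1 · 3
step 4: 2 · 0 · 1 · 3 · 3
3 · 2 · 1 · 3 · 2
0 · 0 · 1 · 1 · 0
3 · 1 · 3 · 2 · 3
2 · 1 · 3 · 2 · 3
step 5: 2 · 0 · 1 · 3 · 3
3 · 2 · 1 · 3 · 2
0 · 0 · 1 · 1 · 0
3 · 1 · 3 · 2 · 3
2 · 1 · 3 · 3 · 3
step 6: 2 · 0 · 1 · 3 · 3
3 · 2 · 1 · 3 · 2
0 · 0 · 2 · 2 · 1
3 · 2 · 1 · 1 · 1
2 · 2 · 1 · 3 · 1
step 7: 2 · 0 · 1 · 3 · 3
3 · 2 · 1 · 3 · 2
0 · 0 · 2 · 2 · 1
3 · 2 · 1 · 2 · 1
2 · 2 · 2 · 0 · 2
step 8: 2 · 0 · 1 · 3 · 3
3 · 2 · 1 · 3 · 2
0 · 0 · 2 · 2 · 1
3 · 2 · 1 · 2 · 1
2 · 2 · 2 · 1 · 2
step 9: 2 · 0 · 1 · 3 · 3
3 · 2 · 1 · 3 · 2
0 · 0 · 2 · 2 · 1
3 · 2 · 1 · 2 · 1
2 · 2 · 2 · 2 · 2
step 10: 2 · 0 · 1 · 3 · 3
3 · 2 · 1 · 3 · 2
0 · 0 · 2 · 2 · 1
3 · 2 · 1 · 2 · 1
2 · 2 · 2 · 3 · 2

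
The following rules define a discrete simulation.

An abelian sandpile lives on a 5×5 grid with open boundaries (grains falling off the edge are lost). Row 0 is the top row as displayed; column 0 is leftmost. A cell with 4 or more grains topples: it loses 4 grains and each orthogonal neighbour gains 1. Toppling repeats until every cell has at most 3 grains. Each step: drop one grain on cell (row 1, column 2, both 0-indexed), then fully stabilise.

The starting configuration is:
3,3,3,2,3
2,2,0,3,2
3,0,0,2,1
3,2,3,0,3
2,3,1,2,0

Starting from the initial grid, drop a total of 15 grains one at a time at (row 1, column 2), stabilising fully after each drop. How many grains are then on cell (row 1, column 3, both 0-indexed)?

3

t=0: 3,3,3,2,3
2,2,0,3,2
3,0,0,2,1
3,2,3,0,3
2,3,1,2,0
t=1: 3,3,3,2,3
2,2,1,3,2
3,0,0,2,1
3,2,3,0,3
2,3,1,2,0
t=2: 3,3,3,2,3
2,2,2,3,2
3,0,0,2,1
3,2,3,0,3
2,3,1,2,0
t=3: 3,3,3,2,3
2,2,3,3,2
3,0,0,2,1
3,2,3,0,3
2,3,1,2,0
t=4: 1,2,2,1,1
1,1,3,2,0
1,2,1,3,2
0,3,3,0,3
3,3,1,2,0
t=5: 1,2,3,1,1
1,2,0,3,0
1,2,2,3,2
0,3,3,0,3
3,3,1,2,0
t=6: 1,2,3,1,1
1,2,1,3,0
1,2,2,3,2
0,3,3,0,3
3,3,1,2,0
t=7: 1,2,3,1,1
1,2,2,3,0
1,2,2,3,2
0,3,3,0,3
3,3,1,2,0
t=8: 1,2,3,1,1
1,2,3,3,0
1,2,2,3,2
0,3,3,0,3
3,3,1,2,0
t=9: 2,0,2,3,1
2,2,0,2,1
2,1,3,1,3
2,2,1,2,3
0,1,3,2,0
t=10: 2,0,2,3,1
2,2,1,2,1
2,1,3,1,3
2,2,1,2,3
0,1,3,2,0
t=11: 2,0,2,3,1
2,2,2,2,1
2,1,3,1,3
2,2,1,2,3
0,1,3,2,0
t=12: 2,0,2,3,1
2,2,3,2,1
2,1,3,1,3
2,2,1,2,3
0,1,3,2,0
t=13: 2,0,3,3,1
2,3,1,3,1
2,2,0,2,3
2,2,2,2,3
0,1,3,2,0
t=14: 2,0,3,3,1
2,3,2,3,1
2,2,0,2,3
2,2,2,2,3
0,1,3,2,0
t=15: 2,0,3,3,1
2,3,3,3,1
2,2,0,2,3
2,2,2,2,3
0,1,3,2,0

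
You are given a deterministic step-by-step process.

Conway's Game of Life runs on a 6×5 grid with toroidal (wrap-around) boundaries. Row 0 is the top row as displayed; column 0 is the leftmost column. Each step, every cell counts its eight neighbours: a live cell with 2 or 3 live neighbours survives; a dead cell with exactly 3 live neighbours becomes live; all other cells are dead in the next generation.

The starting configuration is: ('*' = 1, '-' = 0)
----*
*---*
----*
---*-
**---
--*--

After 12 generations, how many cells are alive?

step 0: ----*
*---*
----*
---*-
**---
--*--
step 1: *--**
*--**
*--**
*---*
-**--
**---
step 2: --**-
-**--
-*---
--*--
--*-*
---*-
step 3: -*-*-
-*-*-
-*---
-***-
--*--
----*
step 4: *--**
**---
**-*-
-*-*-
-**--
--**-
step 5: *--*-
---*-
-----
---**
-*---
*----
step 6: -----
----*
---**
-----
*---*
**--*
step 7: ----*
---**
---**
*--*-
-*--*
-*--*
step 8: ----*
*----
*-*--
*-**-
-****
---**
step 9: *--**
**--*
*-**-
*----
-*---
-----
step 10: -*-*-
-----
--**-
*-*-*
-----
*---*
step 11: *---*
---*-
-****
-**-*
-*-*-
*---*
step 12: *--*-
-*---
-*--*
----*
-*-*-
-*-*-

10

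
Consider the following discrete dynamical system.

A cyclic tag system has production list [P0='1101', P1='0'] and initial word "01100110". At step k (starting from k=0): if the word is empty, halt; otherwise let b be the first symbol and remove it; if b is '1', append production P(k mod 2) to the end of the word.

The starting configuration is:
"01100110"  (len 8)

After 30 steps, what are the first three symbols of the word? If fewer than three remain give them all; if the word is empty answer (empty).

100

gen 0: "01100110"  (len 8)
gen 1: "1100110"  (len 7)
gen 2: "1001100"  (len 7)
gen 3: "0011001101"  (len 10)
gen 4: "011001101"  (len 9)
gen 5: "11001101"  (len 8)
gen 6: "10011010"  (len 8)
gen 7: "00110101101"  (len 11)
gen 8: "0110101101"  (len 10)
gen 9: "110101101"  (len 9)
gen 10: "101011010"  (len 9)
gen 11: "010110101101"  (len 12)
gen 12: "10110101101"  (len 11)
gen 13: "01101011011101"  (len 14)
gen 14: "1101011011101"  (len 13)
gen 15: "1010110111011101"  (len 16)
gen 16: "0101101110111010"  (len 16)
gen 17: "101101110111010"  (len 15)
gen 18: "011011101110100"  (len 15)
gen 19: "11011101110100"  (len 14)
gen 20: "10111011101000"  (len 14)
gen 21: "01110111010001101"  (len 17)
gen 22: "1110111010001101"  (len 16)
gen 23: "1101110100011011101"  (len 19)
gen 24: "1011101000110111010"  (len 19)
gen 25: "0111010001101110101101"  (len 22)
gen 26: "111010001101110101101"  (len 21)
gen 27: "110100011011101011011101"  (len 24)
gen 28: "101000110111010110111010"  (len 24)
gen 29: "010001101110101101110101101"  (len 27)
gen 30: "10001101110101101110101101"  (len 26)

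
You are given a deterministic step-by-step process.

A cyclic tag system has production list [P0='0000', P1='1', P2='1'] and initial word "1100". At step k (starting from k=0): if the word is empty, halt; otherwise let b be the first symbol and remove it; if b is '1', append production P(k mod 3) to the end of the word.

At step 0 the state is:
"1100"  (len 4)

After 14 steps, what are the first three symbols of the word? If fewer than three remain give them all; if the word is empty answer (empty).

(empty)

step 0: "1100"  (len 4)
step 1: "1000000"  (len 7)
step 2: "0000001"  (len 7)
step 3: "000001"  (len 6)
step 4: "00001"  (len 5)
step 5: "0001"  (len 4)
step 6: "001"  (len 3)
step 7: "01"  (len 2)
step 8: "1"  (len 1)
step 9: "1"  (len 1)
step 10: "0000"  (len 4)
step 11: "000"  (len 3)
step 12: "00"  (len 2)
step 13: "0"  (len 1)
step 14: (halted — word empty)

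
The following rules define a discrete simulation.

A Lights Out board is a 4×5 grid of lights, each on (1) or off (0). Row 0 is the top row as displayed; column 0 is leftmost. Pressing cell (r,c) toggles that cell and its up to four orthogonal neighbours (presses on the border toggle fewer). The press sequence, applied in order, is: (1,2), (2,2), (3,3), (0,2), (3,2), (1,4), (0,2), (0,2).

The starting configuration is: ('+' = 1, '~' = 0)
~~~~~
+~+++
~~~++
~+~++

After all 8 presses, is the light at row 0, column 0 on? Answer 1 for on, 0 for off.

0

step 0: ~~~~~
+~+++
~~~++
~+~++
step 1: ~~+~~
++~~+
~~+++
~+~++
step 2: ~~+~~
+++~+
~+~~+
~++++
step 3: ~~+~~
+++~+
~+~++
~+~~~
step 4: ~+~+~
++~~+
~+~++
~+~~~
step 5: ~+~+~
++~~+
~++++
~~++~
step 6: ~+~++
++~+~
~+++~
~~++~
step 7: ~~+~+
++++~
~+++~
~~++~
step 8: ~+~++
++~+~
~+++~
~~++~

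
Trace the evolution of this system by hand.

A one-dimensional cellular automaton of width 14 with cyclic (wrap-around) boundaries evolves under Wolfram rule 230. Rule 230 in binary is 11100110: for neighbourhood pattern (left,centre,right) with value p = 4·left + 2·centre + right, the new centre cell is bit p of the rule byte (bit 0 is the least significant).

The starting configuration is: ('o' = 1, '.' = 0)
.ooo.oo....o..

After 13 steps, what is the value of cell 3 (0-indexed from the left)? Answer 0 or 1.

[0] .ooo.oo....o..
[1] o.ooo.o...oo..
[2] oo.oooo..o.o.o
[3] ooo.ooo.ooooo.
[4] .ooo.ooo.ooooo
[5] o.ooo.ooo.oooo
[6] oo.ooo.ooo.ooo
[7] ooo.ooo.ooo.oo
[8] oooo.ooo.ooo.o
[9] ooooo.ooo.ooo.
[10] .ooooo.ooo.ooo
[11] o.ooooo.ooo.oo
[12] oo.ooooo.ooo.o
[13] ooo.ooooo.ooo.

0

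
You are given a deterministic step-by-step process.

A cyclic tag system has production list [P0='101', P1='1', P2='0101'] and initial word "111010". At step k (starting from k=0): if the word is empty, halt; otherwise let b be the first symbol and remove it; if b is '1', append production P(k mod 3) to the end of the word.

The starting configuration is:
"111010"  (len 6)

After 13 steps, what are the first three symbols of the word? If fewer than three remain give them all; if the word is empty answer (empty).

111

[0] "111010"  (len 6)
[1] "11010101"  (len 8)
[2] "10101011"  (len 8)
[3] "01010110101"  (len 11)
[4] "1010110101"  (len 10)
[5] "0101101011"  (len 10)
[6] "101101011"  (len 9)
[7] "01101011101"  (len 11)
[8] "1101011101"  (len 10)
[9] "1010111010101"  (len 13)
[10] "010111010101101"  (len 15)
[11] "10111010101101"  (len 14)
[12] "01110101011010101"  (len 17)
[13] "1110101011010101"  (len 16)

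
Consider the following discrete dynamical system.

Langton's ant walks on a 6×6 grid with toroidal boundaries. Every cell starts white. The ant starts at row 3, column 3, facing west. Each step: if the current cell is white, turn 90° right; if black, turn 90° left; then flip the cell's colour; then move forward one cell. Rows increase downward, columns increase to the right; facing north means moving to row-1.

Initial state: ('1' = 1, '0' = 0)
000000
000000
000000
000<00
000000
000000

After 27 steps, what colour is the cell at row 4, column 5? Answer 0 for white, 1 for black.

1

step 0: 000000
000000
000000
000<00
000000
000000
step 1: 000000
000000
000^00
000100
000000
000000
step 2: 000000
000000
0001>0
000100
000000
000000
step 3: 000000
000000
000110
0001v0
000000
000000
step 4: 000000
000000
000110
000<10
000000
000000
step 5: 000000
000000
000110
000010
000v00
000000
step 6: 000000
000000
000110
000010
00<100
000000
step 7: 000000
000000
000110
00^010
001100
000000
step 8: 000000
000000
000110
001>10
001100
000000
step 9: 000000
000000
000110
001110
001v00
000000
step 10: 000000
000000
000110
001110
0010>0
000000
step 11: 000000
000000
000110
001110
001010
0000v0
step 12: 000000
000000
000110
001110
001010
000<10
step 13: 000000
000000
000110
001110
001^10
000110
step 14: 000000
000000
000110
001110
0011>0
000110
step 15: 000000
000000
000110
0011^0
001100
000110
step 16: 000000
000000
000110
001<00
001100
000110
step 17: 000000
000000
000110
001000
001v00
000110
step 18: 000000
000000
000110
001000
0010>0
000110
step 19: 000000
000000
000110
001000
001010
0001v0
step 20: 000000
000000
000110
001000
001010
00010>
step 21: 00000v
000000
000110
001000
001010
000101
step 22: 0000<1
000000
000110
001000
001010
000101
step 23: 000011
000000
000110
001000
001010
0001^1
step 24: 000011
000000
000110
001000
001010
00011>
step 25: 000011
000000
000110
001000
00101^
000110
step 26: 000011
000000
000110
001000
>01011
000110
step 27: 000011
000000
000110
001000
101011
v00110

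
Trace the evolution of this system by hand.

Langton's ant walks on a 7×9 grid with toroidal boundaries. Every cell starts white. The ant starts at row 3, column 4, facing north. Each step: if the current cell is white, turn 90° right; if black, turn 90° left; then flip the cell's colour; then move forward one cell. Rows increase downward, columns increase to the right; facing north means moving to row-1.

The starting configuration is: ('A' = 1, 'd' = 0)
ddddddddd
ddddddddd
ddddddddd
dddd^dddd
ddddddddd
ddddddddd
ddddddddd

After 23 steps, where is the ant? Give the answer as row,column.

4,2

0) ddddddddd
ddddddddd
ddddddddd
dddd^dddd
ddddddddd
ddddddddd
ddddddddd
1) ddddddddd
ddddddddd
ddddddddd
ddddA>ddd
ddddddddd
ddddddddd
ddddddddd
2) ddddddddd
ddddddddd
ddddddddd
ddddAAddd
dddddvddd
ddddddddd
ddddddddd
3) ddddddddd
ddddddddd
ddddddddd
ddddAAddd
dddd<Addd
ddddddddd
ddddddddd
4) ddddddddd
ddddddddd
ddddddddd
dddd^Addd
ddddAAddd
ddddddddd
ddddddddd
5) ddddddddd
ddddddddd
ddddddddd
ddd<dAddd
ddddAAddd
ddddddddd
ddddddddd
6) ddddddddd
ddddddddd
ddd^ddddd
dddAdAddd
ddddAAddd
ddddddddd
ddddddddd
7) ddddddddd
ddddddddd
dddA>dddd
dddAdAddd
ddddAAddd
ddddddddd
ddddddddd
8) ddddddddd
ddddddddd
dddAAdddd
dddAvAddd
ddddAAddd
ddddddddd
ddddddddd
9) ddddddddd
ddddddddd
dddAAdddd
ddd<AAddd
ddddAAddd
ddddddddd
ddddddddd
10) ddddddddd
ddddddddd
dddAAdddd
ddddAAddd
dddvAAddd
ddddddddd
ddddddddd
11) ddddddddd
ddddddddd
dddAAdddd
ddddAAddd
dd<AAAddd
ddddddddd
ddddddddd
12) ddddddddd
ddddddddd
dddAAdddd
dd^dAAddd
ddAAAAddd
ddddddddd
ddddddddd
13) ddddddddd
ddddddddd
dddAAdddd
ddA>AAddd
ddAAAAddd
ddddddddd
ddddddddd
14) ddddddddd
ddddddddd
dddAAdddd
ddAAAAddd
ddAvAAddd
ddddddddd
ddddddddd
15) ddddddddd
ddddddddd
dddAAdddd
ddAAAAddd
ddAd>Addd
ddddddddd
ddddddddd
16) ddddddddd
ddddddddd
dddAAdddd
ddAA^Addd
ddAddAddd
ddddddddd
ddddddddd
17) ddddddddd
ddddddddd
dddAAdddd
ddA<dAddd
ddAddAddd
ddddddddd
ddddddddd
18) ddddddddd
ddddddddd
dddAAdddd
ddAddAddd
ddAvdAddd
ddddddddd
ddddddddd
19) ddddddddd
ddddddddd
dddAAdddd
ddAddAddd
dd<AdAddd
ddddddddd
ddddddddd
20) ddddddddd
ddddddddd
dddAAdddd
ddAddAddd
dddAdAddd
ddvdddddd
ddddddddd
21) ddddddddd
ddddddddd
dddAAdddd
ddAddAddd
dddAdAddd
d<Adddddd
ddddddddd
22) ddddddddd
ddddddddd
dddAAdddd
ddAddAddd
d^dAdAddd
dAAdddddd
ddddddddd
23) ddddddddd
ddddddddd
dddAAdddd
ddAddAddd
dA>AdAddd
dAAdddddd
ddddddddd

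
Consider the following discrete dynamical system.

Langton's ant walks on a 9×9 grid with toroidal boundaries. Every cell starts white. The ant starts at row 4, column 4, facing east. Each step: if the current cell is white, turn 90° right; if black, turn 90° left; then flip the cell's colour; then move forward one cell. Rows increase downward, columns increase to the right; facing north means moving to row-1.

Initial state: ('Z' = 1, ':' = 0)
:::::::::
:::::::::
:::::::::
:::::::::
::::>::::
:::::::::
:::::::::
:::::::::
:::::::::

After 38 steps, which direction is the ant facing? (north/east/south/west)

[0] :::::::::
:::::::::
:::::::::
:::::::::
::::>::::
:::::::::
:::::::::
:::::::::
:::::::::
[1] :::::::::
:::::::::
:::::::::
:::::::::
::::Z::::
::::v::::
:::::::::
:::::::::
:::::::::
[2] :::::::::
:::::::::
:::::::::
:::::::::
::::Z::::
:::<Z::::
:::::::::
:::::::::
:::::::::
[3] :::::::::
:::::::::
:::::::::
:::::::::
:::^Z::::
:::ZZ::::
:::::::::
:::::::::
:::::::::
[4] :::::::::
:::::::::
:::::::::
:::::::::
:::Z>::::
:::ZZ::::
:::::::::
:::::::::
:::::::::
[5] :::::::::
:::::::::
:::::::::
::::^::::
:::Z:::::
:::ZZ::::
:::::::::
:::::::::
:::::::::
[6] :::::::::
:::::::::
:::::::::
::::Z>:::
:::Z:::::
:::ZZ::::
:::::::::
:::::::::
:::::::::
[7] :::::::::
:::::::::
:::::::::
::::ZZ:::
:::Z:v:::
:::ZZ::::
:::::::::
:::::::::
:::::::::
[8] :::::::::
:::::::::
:::::::::
::::ZZ:::
:::Z<Z:::
:::ZZ::::
:::::::::
:::::::::
:::::::::
[9] :::::::::
:::::::::
:::::::::
::::^Z:::
:::ZZZ:::
:::ZZ::::
:::::::::
:::::::::
:::::::::
[10] :::::::::
:::::::::
:::::::::
:::<:Z:::
:::ZZZ:::
:::ZZ::::
:::::::::
:::::::::
:::::::::
[11] :::::::::
:::::::::
:::^:::::
:::Z:Z:::
:::ZZZ:::
:::ZZ::::
:::::::::
:::::::::
:::::::::
[12] :::::::::
:::::::::
:::Z>::::
:::Z:Z:::
:::ZZZ:::
:::ZZ::::
:::::::::
:::::::::
:::::::::
[13] :::::::::
:::::::::
:::ZZ::::
:::ZvZ:::
:::ZZZ:::
:::ZZ::::
:::::::::
:::::::::
:::::::::
[14] :::::::::
:::::::::
:::ZZ::::
:::<ZZ:::
:::ZZZ:::
:::ZZ::::
:::::::::
:::::::::
:::::::::
[15] :::::::::
:::::::::
:::ZZ::::
::::ZZ:::
:::vZZ:::
:::ZZ::::
:::::::::
:::::::::
:::::::::
[16] :::::::::
:::::::::
:::ZZ::::
::::ZZ:::
::::>Z:::
:::ZZ::::
:::::::::
:::::::::
:::::::::
[17] :::::::::
:::::::::
:::ZZ::::
::::^Z:::
:::::Z:::
:::ZZ::::
:::::::::
:::::::::
:::::::::
[18] :::::::::
:::::::::
:::ZZ::::
:::<:Z:::
:::::Z:::
:::ZZ::::
:::::::::
:::::::::
:::::::::
[19] :::::::::
:::::::::
:::^Z::::
:::Z:Z:::
:::::Z:::
:::ZZ::::
:::::::::
:::::::::
:::::::::
[20] :::::::::
:::::::::
::<:Z::::
:::Z:Z:::
:::::Z:::
:::ZZ::::
:::::::::
:::::::::
:::::::::
[21] :::::::::
::^::::::
::Z:Z::::
:::Z:Z:::
:::::Z:::
:::ZZ::::
:::::::::
:::::::::
:::::::::
[22] :::::::::
::Z>:::::
::Z:Z::::
:::Z:Z:::
:::::Z:::
:::ZZ::::
:::::::::
:::::::::
:::::::::
[23] :::::::::
::ZZ:::::
::ZvZ::::
:::Z:Z:::
:::::Z:::
:::ZZ::::
:::::::::
:::::::::
:::::::::
[24] :::::::::
::ZZ:::::
::<ZZ::::
:::Z:Z:::
:::::Z:::
:::ZZ::::
:::::::::
:::::::::
:::::::::
[25] :::::::::
::ZZ:::::
:::ZZ::::
::vZ:Z:::
:::::Z:::
:::ZZ::::
:::::::::
:::::::::
:::::::::
[26] :::::::::
::ZZ:::::
:::ZZ::::
:<ZZ:Z:::
:::::Z:::
:::ZZ::::
:::::::::
:::::::::
:::::::::
[27] :::::::::
::ZZ:::::
:^:ZZ::::
:ZZZ:Z:::
:::::Z:::
:::ZZ::::
:::::::::
:::::::::
:::::::::
[28] :::::::::
::ZZ:::::
:Z>ZZ::::
:ZZZ:Z:::
:::::Z:::
:::ZZ::::
:::::::::
:::::::::
:::::::::
[29] :::::::::
::ZZ:::::
:ZZZZ::::
:ZvZ:Z:::
:::::Z:::
:::ZZ::::
:::::::::
:::::::::
:::::::::
[30] :::::::::
::ZZ:::::
:ZZZZ::::
:Z:>:Z:::
:::::Z:::
:::ZZ::::
:::::::::
:::::::::
:::::::::
[31] :::::::::
::ZZ:::::
:ZZ^Z::::
:Z:::Z:::
:::::Z:::
:::ZZ::::
:::::::::
:::::::::
:::::::::
[32] :::::::::
::ZZ:::::
:Z<:Z::::
:Z:::Z:::
:::::Z:::
:::ZZ::::
:::::::::
:::::::::
:::::::::
[33] :::::::::
::ZZ:::::
:Z::Z::::
:Zv::Z:::
:::::Z:::
:::ZZ::::
:::::::::
:::::::::
:::::::::
[34] :::::::::
::ZZ:::::
:Z::Z::::
:<Z::Z:::
:::::Z:::
:::ZZ::::
:::::::::
:::::::::
:::::::::
[35] :::::::::
::ZZ:::::
:Z::Z::::
::Z::Z:::
:v:::Z:::
:::ZZ::::
:::::::::
:::::::::
:::::::::
[36] :::::::::
::ZZ:::::
:Z::Z::::
::Z::Z:::
<Z:::Z:::
:::ZZ::::
:::::::::
:::::::::
:::::::::
[37] :::::::::
::ZZ:::::
:Z::Z::::
^:Z::Z:::
ZZ:::Z:::
:::ZZ::::
:::::::::
:::::::::
:::::::::
[38] :::::::::
::ZZ:::::
:Z::Z::::
Z>Z::Z:::
ZZ:::Z:::
:::ZZ::::
:::::::::
:::::::::
:::::::::

east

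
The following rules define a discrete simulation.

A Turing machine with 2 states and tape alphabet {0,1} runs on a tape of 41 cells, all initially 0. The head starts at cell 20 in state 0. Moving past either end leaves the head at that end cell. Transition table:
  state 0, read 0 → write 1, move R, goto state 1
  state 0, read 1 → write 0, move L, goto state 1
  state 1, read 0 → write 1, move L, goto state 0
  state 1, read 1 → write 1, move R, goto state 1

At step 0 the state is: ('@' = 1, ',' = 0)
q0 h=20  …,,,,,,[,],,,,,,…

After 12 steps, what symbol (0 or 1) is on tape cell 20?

[0] q0 h=20  …,,,,,,[,],,,,,,…
[1] q1 h=21  …,,,,,@[,],,,,,,…
[2] q0 h=20  …,,,,,,[@]@,,,,,…
[3] q1 h=19  …,,,,,,[,],@,,,,…
[4] q0 h=18  …,,,,,,[,]@,@,,,…
[5] q1 h=19  …,,,,,@[@],@,,,,…
[6] q1 h=20  …,,,,@@[,]@,,,,,…
[7] q0 h=19  …,,,,,@[@]@@,,,,…
[8] q1 h=18  …,,,,,,[@],@@,,,…
[9] q1 h=19  …,,,,,@[,]@@,,,,…
[10] q0 h=18  …,,,,,,[@]@@@,,,…
[11] q1 h=17  …,,,,,,[,],@@@,,…
[12] q0 h=16  …,,,,,,[,]@,@@@,…

1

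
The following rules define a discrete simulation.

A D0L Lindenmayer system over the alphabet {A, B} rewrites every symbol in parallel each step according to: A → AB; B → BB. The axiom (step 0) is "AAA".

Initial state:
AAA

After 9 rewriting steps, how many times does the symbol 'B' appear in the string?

0) AAA
1) ABABAB
2) ABBBABBBABBB
3) ABBBBBBBABBBBBBBABBBBBBB
4) ABBBBBBBBBBBBBBBABBBBBBBBBBBBBBBABBBBBBBBBBBBBBB
5) ABBBBBBBBBBBBBBBBBBBBBBBBBBBBBBBABBBBBBBBBBBBBBBBBBBBBBBBBBBBBBBABBBBBBBBBBBBBBBBBBBBBBBBBBBBBBB
6) ABBBBBBBBBBBBBBBBBBBBBBBBBBBBBBBBBBBBBBBBBBBBBBBBBBBBBBBBB…BBBBBBBBBBBBBBBBBBBBBBBBBBBBBBBBBBBBBBBBBBBBBBBBBBBBBBBBBB  (len 192)
7) ABBBBBBBBBBBBBBBBBBBBBBBBBBBBBBBBBBBBBBBBBBBBBBBBBBBBBBBBB…BBBBBBBBBBBBBBBBBBBBBBBBBBBBBBBBBBBBBBBBBBBBBBBBBBBBBBBBBB  (len 384)
8) ABBBBBBBBBBBBBBBBBBBBBBBBBBBBBBBBBBBBBBBBBBBBBBBBBBBBBBBBB…BBBBBBBBBBBBBBBBBBBBBBBBBBBBBBBBBBBBBBBBBBBBBBBBBBBBBBBBBB  (len 768)
9) ABBBBBBBBBBBBBBBBBBBBBBBBBBBBBBBBBBBBBBBBBBBBBBBBBBBBBBBBB…BBBBBBBBBBBBBBBBBBBBBBBBBBBBBBBBBBBBBBBBBBBBBBBBBBBBBBBBBB  (len 1536)

1533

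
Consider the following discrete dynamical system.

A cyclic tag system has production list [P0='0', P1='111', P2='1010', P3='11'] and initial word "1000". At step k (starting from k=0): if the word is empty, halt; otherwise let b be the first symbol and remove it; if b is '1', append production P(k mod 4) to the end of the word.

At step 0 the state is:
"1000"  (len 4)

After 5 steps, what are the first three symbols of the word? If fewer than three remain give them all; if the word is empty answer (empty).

(empty)

k=0  "1000"  (len 4)
k=1  "0000"  (len 4)
k=2  "000"  (len 3)
k=3  "00"  (len 2)
k=4  "0"  (len 1)
k=5  (halted — word empty)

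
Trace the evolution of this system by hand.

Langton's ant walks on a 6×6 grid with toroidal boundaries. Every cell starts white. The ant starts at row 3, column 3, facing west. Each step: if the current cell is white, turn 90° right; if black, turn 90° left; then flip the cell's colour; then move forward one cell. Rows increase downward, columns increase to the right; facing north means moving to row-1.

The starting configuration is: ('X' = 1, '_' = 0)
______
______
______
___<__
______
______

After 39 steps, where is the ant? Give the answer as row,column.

[0] ______
______
______
___<__
______
______
[1] ______
______
___^__
___X__
______
______
[2] ______
______
___X>_
___X__
______
______
[3] ______
______
___XX_
___Xv_
______
______
[4] ______
______
___XX_
___<X_
______
______
[5] ______
______
___XX_
____X_
___v__
______
[6] ______
______
___XX_
____X_
__<X__
______
[7] ______
______
___XX_
__^_X_
__XX__
______
[8] ______
______
___XX_
__X>X_
__XX__
______
[9] ______
______
___XX_
__XXX_
__Xv__
______
[10] ______
______
___XX_
__XXX_
__X_>_
______
[11] ______
______
___XX_
__XXX_
__X_X_
____v_
[12] ______
______
___XX_
__XXX_
__X_X_
___<X_
[13] ______
______
___XX_
__XXX_
__X^X_
___XX_
[14] ______
______
___XX_
__XXX_
__XX>_
___XX_
[15] ______
______
___XX_
__XX^_
__XX__
___XX_
[16] ______
______
___XX_
__X<__
__XX__
___XX_
[17] ______
______
___XX_
__X___
__Xv__
___XX_
[18] ______
______
___XX_
__X___
__X_>_
___XX_
[19] ______
______
___XX_
__X___
__X_X_
___Xv_
[20] ______
______
___XX_
__X___
__X_X_
___X_>
[21] _____v
______
___XX_
__X___
__X_X_
___X_X
[22] ____<X
______
___XX_
__X___
__X_X_
___X_X
[23] ____XX
______
___XX_
__X___
__X_X_
___X^X
[24] ____XX
______
___XX_
__X___
__X_X_
___XX>
[25] ____XX
______
___XX_
__X___
__X_X^
___XX_
[26] ____XX
______
___XX_
__X___
>_X_XX
___XX_
[27] ____XX
______
___XX_
__X___
X_X_XX
v__XX_
[28] ____XX
______
___XX_
__X___
X_X_XX
X__XX<
[29] ____XX
______
___XX_
__X___
X_X_X^
X__XXX
[30] ____XX
______
___XX_
__X___
X_X_<_
X__XXX
[31] ____XX
______
___XX_
__X___
X_X___
X__XvX
[32] ____XX
______
___XX_
__X___
X_X___
X__X_>
[33] ____XX
______
___XX_
__X___
X_X__^
X__X__
[34] ____XX
______
___XX_
__X___
>_X__X
X__X__
[35] ____XX
______
___XX_
^_X___
__X__X
X__X__
[36] ____XX
______
___XX_
X>X___
__X__X
X__X__
[37] ____XX
______
___XX_
XXX___
_vX__X
X__X__
[38] ____XX
______
___XX_
XXX___
<XX__X
X__X__
[39] ____XX
______
___XX_
^XX___
XXX__X
X__X__

3,0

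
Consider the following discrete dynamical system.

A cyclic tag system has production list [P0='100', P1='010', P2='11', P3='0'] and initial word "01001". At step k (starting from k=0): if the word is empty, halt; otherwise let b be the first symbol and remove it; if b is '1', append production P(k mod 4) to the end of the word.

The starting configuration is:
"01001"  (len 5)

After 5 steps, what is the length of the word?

6

0) "01001"  (len 5)
1) "1001"  (len 4)
2) "001010"  (len 6)
3) "01010"  (len 5)
4) "1010"  (len 4)
5) "010100"  (len 6)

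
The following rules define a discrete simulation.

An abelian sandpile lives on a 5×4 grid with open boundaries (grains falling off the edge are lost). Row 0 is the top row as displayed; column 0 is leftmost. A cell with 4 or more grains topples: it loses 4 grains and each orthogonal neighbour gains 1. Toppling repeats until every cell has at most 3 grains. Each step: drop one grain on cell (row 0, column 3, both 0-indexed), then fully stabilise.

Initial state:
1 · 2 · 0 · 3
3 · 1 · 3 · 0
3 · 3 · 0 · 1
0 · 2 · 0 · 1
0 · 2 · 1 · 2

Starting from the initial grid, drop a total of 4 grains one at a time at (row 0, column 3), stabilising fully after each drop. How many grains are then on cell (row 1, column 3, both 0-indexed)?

1

[0] 1 · 2 · 0 · 3
3 · 1 · 3 · 0
3 · 3 · 0 · 1
0 · 2 · 0 · 1
0 · 2 · 1 · 2
[1] 1 · 2 · 1 · 0
3 · 1 · 3 · 1
3 · 3 · 0 · 1
0 · 2 · 0 · 1
0 · 2 · 1 · 2
[2] 1 · 2 · 1 · 1
3 · 1 · 3 · 1
3 · 3 · 0 · 1
0 · 2 · 0 · 1
0 · 2 · 1 · 2
[3] 1 · 2 · 1 · 2
3 · 1 · 3 · 1
3 · 3 · 0 · 1
0 · 2 · 0 · 1
0 · 2 · 1 · 2
[4] 1 · 2 · 1 · 3
3 · 1 · 3 · 1
3 · 3 · 0 · 1
0 · 2 · 0 · 1
0 · 2 · 1 · 2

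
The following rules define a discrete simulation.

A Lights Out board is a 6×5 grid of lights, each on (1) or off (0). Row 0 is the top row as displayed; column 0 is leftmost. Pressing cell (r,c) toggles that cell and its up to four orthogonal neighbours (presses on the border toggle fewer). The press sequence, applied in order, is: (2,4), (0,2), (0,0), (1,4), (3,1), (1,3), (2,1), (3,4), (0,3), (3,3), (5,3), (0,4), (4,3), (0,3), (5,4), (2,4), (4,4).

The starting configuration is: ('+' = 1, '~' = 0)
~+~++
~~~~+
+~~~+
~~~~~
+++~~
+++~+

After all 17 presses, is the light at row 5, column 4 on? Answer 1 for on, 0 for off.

[0] ~+~++
~~~~+
+~~~+
~~~~~
+++~~
+++~+
[1] ~+~++
~~~~~
+~~+~
~~~~+
+++~~
+++~+
[2] ~~+~+
~~+~~
+~~+~
~~~~+
+++~~
+++~+
[3] +++~+
+~+~~
+~~+~
~~~~+
+++~~
+++~+
[4] +++~~
+~+++
+~~++
~~~~+
+++~~
+++~+
[5] +++~~
+~+++
++~++
+++~+
+~+~~
+++~+
[6] ++++~
+~~~~
++~~+
+++~+
+~+~~
+++~+
[7] ++++~
++~~~
~~+~+
+~+~+
+~+~~
+++~+
[8] ++++~
++~~~
~~+~~
+~++~
+~+~+
+++~+
[9] ++~~+
++~+~
~~+~~
+~++~
+~+~+
+++~+
[10] ++~~+
++~+~
~~++~
+~~~+
+~+++
+++~+
[11] ++~~+
++~+~
~~++~
+~~~+
+~+~+
++~+~
[12] ++~+~
++~++
~~++~
+~~~+
+~+~+
++~+~
[13] ++~+~
++~++
~~++~
+~~++
+~~+~
++~~~
[14] +++~+
++~~+
~~++~
+~~++
+~~+~
++~~~
[15] +++~+
++~~+
~~++~
+~~++
+~~++
++~++
[16] +++~+
++~~~
~~+~+
+~~+~
+~~++
++~++
[17] +++~+
++~~~
~~+~+
+~~++
+~~~~
++~+~

0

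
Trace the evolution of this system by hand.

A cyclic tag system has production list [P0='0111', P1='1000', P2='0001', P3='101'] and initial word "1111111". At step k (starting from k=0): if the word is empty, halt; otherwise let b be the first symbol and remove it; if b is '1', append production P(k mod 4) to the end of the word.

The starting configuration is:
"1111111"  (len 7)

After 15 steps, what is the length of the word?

34

k=0  "1111111"  (len 7)
k=1  "1111110111"  (len 10)
k=2  "1111101111000"  (len 13)
k=3  "1111011110000001"  (len 16)
k=4  "111011110000001101"  (len 18)
k=5  "110111100000011010111"  (len 21)
k=6  "101111000000110101111000"  (len 24)
k=7  "011110000001101011110000001"  (len 27)
k=8  "11110000001101011110000001"  (len 26)
k=9  "11100000011010111100000010111"  (len 29)
k=10  "11000000110101111000000101111000"  (len 32)
k=11  "10000001101011110000001011110000001"  (len 35)
k=12  "0000001101011110000001011110000001101"  (len 37)
k=13  "000001101011110000001011110000001101"  (len 36)
k=14  "00001101011110000001011110000001101"  (len 35)
k=15  "0001101011110000001011110000001101"  (len 34)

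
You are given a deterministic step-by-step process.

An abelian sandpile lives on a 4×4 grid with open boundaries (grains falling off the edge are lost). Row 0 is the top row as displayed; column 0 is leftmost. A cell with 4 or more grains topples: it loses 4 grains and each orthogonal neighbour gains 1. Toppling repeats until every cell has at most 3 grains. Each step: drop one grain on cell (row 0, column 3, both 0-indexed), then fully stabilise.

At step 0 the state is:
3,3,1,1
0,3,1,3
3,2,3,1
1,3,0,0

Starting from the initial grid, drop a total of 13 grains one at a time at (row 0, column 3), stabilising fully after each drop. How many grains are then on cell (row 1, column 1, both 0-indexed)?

[0] 3,3,1,1
0,3,1,3
3,2,3,1
1,3,0,0
[1] 3,3,1,2
0,3,1,3
3,2,3,1
1,3,0,0
[2] 3,3,1,3
0,3,1,3
3,2,3,1
1,3,0,0
[3] 3,3,2,1
0,3,2,0
3,2,3,2
1,3,0,0
[4] 3,3,2,2
0,3,2,0
3,2,3,2
1,3,0,0
[5] 3,3,2,3
0,3,2,0
3,2,3,2
1,3,0,0
[6] 3,3,3,0
0,3,2,1
3,2,3,2
1,3,0,0
[7] 3,3,3,1
0,3,2,1
3,2,3,2
1,3,0,0
[8] 3,3,3,2
0,3,2,1
3,2,3,2
1,3,0,0
[9] 3,3,3,3
0,3,2,1
3,2,3,2
1,3,0,0
[10] 0,2,2,1
3,2,1,3
0,2,1,3
3,0,2,0
[11] 0,2,2,2
3,2,1,3
0,2,1,3
3,0,2,0
[12] 0,2,2,3
3,2,1,3
0,2,1,3
3,0,2,0
[13] 0,2,3,1
3,2,2,1
0,2,2,0
3,0,2,1

2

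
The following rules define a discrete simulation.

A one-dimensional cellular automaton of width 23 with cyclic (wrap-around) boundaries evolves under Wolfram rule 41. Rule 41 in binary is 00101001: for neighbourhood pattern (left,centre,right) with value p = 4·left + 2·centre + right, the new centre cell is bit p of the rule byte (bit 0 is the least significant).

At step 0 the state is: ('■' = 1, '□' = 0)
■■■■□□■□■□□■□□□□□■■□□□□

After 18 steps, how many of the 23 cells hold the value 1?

3

k=0  ■■■■□□■□■□□■□□□□□■■□□□□
k=1  ■□□□□□□■□□□□□■■■□■□□■■□
k=2  □□■■■■□□□■■■□■□□■□□□■□■
k=3  □□■□□□□■□■□□■□□□□□■□□■□
k=4  ■□□□■■□□■□□□□□■■■□□□□□□
k=5  □□■□■□□□□□■■■□■□□□■■■■□
k=6  ■□□■□□■■■□■□□■□□■□■□□□□
k=7  □□□□□□■□□■□□□□□□□■□□■■□
k=8  ■■■■■□□□□□□■■■■■□□□□■□□
k=9  ■□□□□□■■■■□■□□□□□■■□□□□
k=10  □□■■■□■□□□■□□■■■□■□□■■□
k=11  ■□■□□■□□■□□□□■□□■□□□■□□
k=12  □■□□□□□□□□■■□□□□□□■□□□□
k=13  □□□■■■■■■□■□□■■■■□□□■■■
k=14  □■□■□□□□□■□□□■□□□□■□■□□
k=15  □□■□□■■■□□□■□□□■■□□■□□■
k=16  □□□□□■□□□■□□□■□■□□□□□□□
k=17  ■■■■□□□■□□□■□□■□□■■■■■■
k=18  □□□□□■□□□■□□□□□□□■□□□□□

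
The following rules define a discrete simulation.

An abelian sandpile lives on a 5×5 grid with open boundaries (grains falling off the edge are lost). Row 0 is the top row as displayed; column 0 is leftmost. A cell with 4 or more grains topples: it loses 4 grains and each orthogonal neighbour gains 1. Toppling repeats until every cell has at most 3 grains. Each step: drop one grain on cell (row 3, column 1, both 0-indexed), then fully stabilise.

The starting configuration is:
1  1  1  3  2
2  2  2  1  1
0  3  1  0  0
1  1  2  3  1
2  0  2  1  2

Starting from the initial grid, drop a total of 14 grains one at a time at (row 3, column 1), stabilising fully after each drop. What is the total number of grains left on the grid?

step 0: 1  1  1  3  2
2  2  2  1  1
0  3  1  0  0
1  1  2  3  1
2  0  2  1  2
step 1: 1  1  1  3  2
2  2  2  1  1
0  3  1  0  0
1  2  2  3  1
2  0  2  1  2
step 2: 1  1  1  3  2
2  2  2  1  1
0  3  1  0  0
1  3  2  3  1
2  0  2  1  2
step 3: 1  1  1  3  2
2  3  2  1  1
1  0  2  0  0
2  1  3  3  1
2  1  2  1  2
step 4: 1  1  1  3  2
2  3  2  1  1
1  0  2  0  0
2  2  3  3  1
2  1  2  1  2
step 5: 1  1  1  3  2
2  3  2  1  1
1  0  2  0  0
2  3  3  3  1
2  1  2  1  2
step 6: 1  1  1  3  2
2  3  2  1  1
1  1  3  1  0
3  1  1  0  2
2  2  3  2  2
step 7: 1  1  1  3  2
2  3  2  1  1
1  1  3  1  0
3  2  1  0  2
2  2  3  2  2
step 8: 1  1  1  3  2
2  3  2  1  1
1  1  3  1  0
3  3  1  0  2
2  2  3  2  2
step 9: 1  1  1  3  2
2  3  2  1  1
2  2  3  1  0
0  1  2  0  2
3  3  3  2  2
step 10: 1  1  1  3  2
2  3  2  1  1
2  2  3  1  0
0  2  2  0  2
3  3  3  2  2
step 11: 1  1  1  3  2
2  3  2  1  1
2  2  3  1  0
0  3  2  0  2
3  3  3  2  2
step 12: 1  2  2  3  2
3  1  0  2  1
3  1  2  2  0
2  3  1  1  2
0  2  1  3  2
step 13: 1  2  2  3  2
3  1  0  2  1
3  2  2  2  0
3  0  2  1  2
0  3  1  3  2
step 14: 1  2  2  3  2
3  1  0  2  1
3  2  2  2  0
3  1  2  1  2
0  3  1  3  2

44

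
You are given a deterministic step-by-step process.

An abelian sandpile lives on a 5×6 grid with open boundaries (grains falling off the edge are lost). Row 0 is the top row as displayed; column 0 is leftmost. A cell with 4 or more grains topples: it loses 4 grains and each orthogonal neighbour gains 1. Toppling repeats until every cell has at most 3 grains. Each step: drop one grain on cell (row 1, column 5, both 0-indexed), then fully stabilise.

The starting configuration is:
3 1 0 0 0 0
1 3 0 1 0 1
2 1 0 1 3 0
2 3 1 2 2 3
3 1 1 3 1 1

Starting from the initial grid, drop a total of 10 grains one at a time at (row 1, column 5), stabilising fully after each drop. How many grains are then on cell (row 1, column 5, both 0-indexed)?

3

t=0: 3 1 0 0 0 0
1 3 0 1 0 1
2 1 0 1 3 0
2 3 1 2 2 3
3 1 1 3 1 1
t=1: 3 1 0 0 0 0
1 3 0 1 0 2
2 1 0 1 3 0
2 3 1 2 2 3
3 1 1 3 1 1
t=2: 3 1 0 0 0 0
1 3 0 1 0 3
2 1 0 1 3 0
2 3 1 2 2 3
3 1 1 3 1 1
t=3: 3 1 0 0 0 1
1 3 0 1 1 0
2 1 0 1 3 1
2 3 1 2 2 3
3 1 1 3 1 1
t=4: 3 1 0 0 0 1
1 3 0 1 1 1
2 1 0 1 3 1
2 3 1 2 2 3
3 1 1 3 1 1
t=5: 3 1 0 0 0 1
1 3 0 1 1 2
2 1 0 1 3 1
2 3 1 2 2 3
3 1 1 3 1 1
t=6: 3 1 0 0 0 1
1 3 0 1 1 3
2 1 0 1 3 1
2 3 1 2 2 3
3 1 1 3 1 1
t=7: 3 1 0 0 0 2
1 3 0 1 2 0
2 1 0 1 3 2
2 3 1 2 2 3
3 1 1 3 1 1
t=8: 3 1 0 0 0 2
1 3 0 1 2 1
2 1 0 1 3 2
2 3 1 2 2 3
3 1 1 3 1 1
t=9: 3 1 0 0 0 2
1 3 0 1 2 2
2 1 0 1 3 2
2 3 1 2 2 3
3 1 1 3 1 1
t=10: 3 1 0 0 0 2
1 3 0 1 2 3
2 1 0 1 3 2
2 3 1 2 2 3
3 1 1 3 1 1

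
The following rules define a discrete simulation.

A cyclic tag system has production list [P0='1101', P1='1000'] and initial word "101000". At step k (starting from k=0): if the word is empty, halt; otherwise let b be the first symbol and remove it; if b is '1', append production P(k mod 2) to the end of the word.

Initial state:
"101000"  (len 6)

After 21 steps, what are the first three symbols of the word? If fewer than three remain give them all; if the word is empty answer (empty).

t=0: "101000"  (len 6)
t=1: "010001101"  (len 9)
t=2: "10001101"  (len 8)
t=3: "00011011101"  (len 11)
t=4: "0011011101"  (len 10)
t=5: "011011101"  (len 9)
t=6: "11011101"  (len 8)
t=7: "10111011101"  (len 11)
t=8: "01110111011000"  (len 14)
t=9: "1110111011000"  (len 13)
t=10: "1101110110001000"  (len 16)
t=11: "1011101100010001101"  (len 19)
t=12: "0111011000100011011000"  (len 22)
t=13: "111011000100011011000"  (len 21)
t=14: "110110001000110110001000"  (len 24)
t=15: "101100010001101100010001101"  (len 27)
t=16: "011000100011011000100011011000"  (len 30)
t=17: "11000100011011000100011011000"  (len 29)
t=18: "10001000110110001000110110001000"  (len 32)
t=19: "00010001101100010001101100010001101"  (len 35)
t=20: "0010001101100010001101100010001101"  (len 34)
t=21: "010001101100010001101100010001101"  (len 33)

010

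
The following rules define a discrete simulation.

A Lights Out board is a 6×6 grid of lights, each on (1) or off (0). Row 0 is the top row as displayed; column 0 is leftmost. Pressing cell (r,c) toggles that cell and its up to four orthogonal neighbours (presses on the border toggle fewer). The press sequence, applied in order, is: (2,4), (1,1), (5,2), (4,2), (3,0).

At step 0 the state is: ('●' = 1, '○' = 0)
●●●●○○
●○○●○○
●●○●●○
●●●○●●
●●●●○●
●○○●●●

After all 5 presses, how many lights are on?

15

k=0  ●●●●○○
●○○●○○
●●○●●○
●●●○●●
●●●●○●
●○○●●●
k=1  ●●●●○○
●○○●●○
●●○○○●
●●●○○●
●●●●○●
●○○●●●
k=2  ●○●●○○
○●●●●○
●○○○○●
●●●○○●
●●●●○●
●○○●●●
k=3  ●○●●○○
○●●●●○
●○○○○●
●●●○○●
●●○●○●
●●●○●●
k=4  ●○●●○○
○●●●●○
●○○○○●
●●○○○●
●○●○○●
●●○○●●
k=5  ●○●●○○
○●●●●○
○○○○○●
○○○○○●
○○●○○●
●●○○●●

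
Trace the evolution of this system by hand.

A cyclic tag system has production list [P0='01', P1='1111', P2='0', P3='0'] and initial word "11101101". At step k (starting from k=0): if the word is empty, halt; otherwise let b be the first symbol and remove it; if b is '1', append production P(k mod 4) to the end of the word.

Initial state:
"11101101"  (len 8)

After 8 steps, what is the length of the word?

step 0: "11101101"  (len 8)
step 1: "110110101"  (len 9)
step 2: "101101011111"  (len 12)
step 3: "011010111110"  (len 12)
step 4: "11010111110"  (len 11)
step 5: "101011111001"  (len 12)
step 6: "010111110011111"  (len 15)
step 7: "10111110011111"  (len 14)
step 8: "01111100111110"  (len 14)

14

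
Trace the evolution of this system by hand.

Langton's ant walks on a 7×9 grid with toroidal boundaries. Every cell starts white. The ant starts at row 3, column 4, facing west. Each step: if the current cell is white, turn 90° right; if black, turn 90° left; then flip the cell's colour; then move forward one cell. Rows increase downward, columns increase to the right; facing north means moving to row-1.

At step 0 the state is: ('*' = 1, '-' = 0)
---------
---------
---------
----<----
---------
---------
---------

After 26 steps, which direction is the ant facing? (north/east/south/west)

gen 0: ---------
---------
---------
----<----
---------
---------
---------
gen 1: ---------
---------
----^----
----*----
---------
---------
---------
gen 2: ---------
---------
----*>---
----*----
---------
---------
---------
gen 3: ---------
---------
----**---
----*v---
---------
---------
---------
gen 4: ---------
---------
----**---
----<*---
---------
---------
---------
gen 5: ---------
---------
----**---
-----*---
----v----
---------
---------
gen 6: ---------
---------
----**---
-----*---
---<*----
---------
---------
gen 7: ---------
---------
----**---
---^-*---
---**----
---------
---------
gen 8: ---------
---------
----**---
---*>*---
---**----
---------
---------
gen 9: ---------
---------
----**---
---***---
---*v----
---------
---------
gen 10: ---------
---------
----**---
---***---
---*->---
---------
---------
gen 11: ---------
---------
----**---
---***---
---*-*---
-----v---
---------
gen 12: ---------
---------
----**---
---***---
---*-*---
----<*---
---------
gen 13: ---------
---------
----**---
---***---
---*^*---
----**---
---------
gen 14: ---------
---------
----**---
---***---
---**>---
----**---
---------
gen 15: ---------
---------
----**---
---**^---
---**----
----**---
---------
gen 16: ---------
---------
----**---
---*<----
---**----
----**---
---------
gen 17: ---------
---------
----**---
---*-----
---*v----
----**---
---------
gen 18: ---------
---------
----**---
---*-----
---*->---
----**---
---------
gen 19: ---------
---------
----**---
---*-----
---*-*---
----*v---
---------
gen 20: ---------
---------
----**---
---*-----
---*-*---
----*->--
---------
gen 21: ---------
---------
----**---
---*-----
---*-*---
----*-*--
------v--
gen 22: ---------
---------
----**---
---*-----
---*-*---
----*-*--
-----<*--
gen 23: ---------
---------
----**---
---*-----
---*-*---
----*^*--
-----**--
gen 24: ---------
---------
----**---
---*-----
---*-*---
----**>--
-----**--
gen 25: ---------
---------
----**---
---*-----
---*-*^--
----**---
-----**--
gen 26: ---------
---------
----**---
---*-----
---*-**>-
----**---
-----**--

east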